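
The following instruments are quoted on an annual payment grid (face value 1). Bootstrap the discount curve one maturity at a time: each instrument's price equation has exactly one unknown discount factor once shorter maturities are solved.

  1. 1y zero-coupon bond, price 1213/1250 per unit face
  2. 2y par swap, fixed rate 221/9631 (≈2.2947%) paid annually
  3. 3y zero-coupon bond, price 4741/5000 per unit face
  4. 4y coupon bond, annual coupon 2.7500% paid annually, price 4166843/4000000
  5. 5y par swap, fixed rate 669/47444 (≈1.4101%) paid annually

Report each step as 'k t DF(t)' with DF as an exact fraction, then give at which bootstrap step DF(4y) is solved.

step 1 [1y] zero: DF = P = 1213/1250 ≈ 0.970400
step 2 [2y] swap r/1=221/9631: DF=(1 − 221/9631·(0.970400))/(1+221/9631) = 4779/5000 ≈ 0.955800
step 3 [3y] zero: DF = P = 4741/5000 ≈ 0.948200
step 4 [4y] bond c/1=11/400: DF=(4166843/4000000 − 11/400·(0.970400+0.955800+0.948200))/(1+11/400) = 9369/10000 ≈ 0.936900
step 5 [5y] swap r/1=669/47444: DF=(1 − 669/47444·(0.970400+0.955800+0.948200+0.936900))/(1+669/47444) = 9331/10000 ≈ 0.933100

1 1 1213/1250
2 2 4779/5000
3 3 4741/5000
4 4 9369/10000
5 5 9331/10000
DF(4y) is solved at step 4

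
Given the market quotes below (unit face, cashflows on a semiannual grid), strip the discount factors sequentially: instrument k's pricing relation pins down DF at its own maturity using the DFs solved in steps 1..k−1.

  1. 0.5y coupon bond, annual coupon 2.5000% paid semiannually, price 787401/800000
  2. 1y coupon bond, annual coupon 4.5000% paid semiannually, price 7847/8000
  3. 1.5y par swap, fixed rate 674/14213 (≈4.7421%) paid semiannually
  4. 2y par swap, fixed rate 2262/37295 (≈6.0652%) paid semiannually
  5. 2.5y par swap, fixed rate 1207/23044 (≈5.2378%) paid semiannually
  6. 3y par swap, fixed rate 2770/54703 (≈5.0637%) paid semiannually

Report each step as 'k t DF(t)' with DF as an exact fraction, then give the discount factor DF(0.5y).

1 1/2 9721/10000
2 1 9379/10000
3 3/2 4663/5000
4 2 8869/10000
5 5/2 8793/10000
6 3 1723/2000
DF(0.5y) = 9721/10000 ≈ 0.972100

step 1 [0.5y] bond c/2=1/80: DF=(787401/800000 − 1/80·(0))/(1+1/80) = 9721/10000 ≈ 0.972100
step 2 [1y] bond c/2=9/400: DF=(7847/8000 − 9/400·(0.972100))/(1+9/400) = 9379/10000 ≈ 0.937900
step 3 [1.5y] swap r/2=337/14213: DF=(1 − 337/14213·(0.972100+0.937900))/(1+337/14213) = 4663/5000 ≈ 0.932600
step 4 [2y] swap r/2=1131/37295: DF=(1 − 1131/37295·(0.972100+0.937900+0.932600))/(1+1131/37295) = 8869/10000 ≈ 0.886900
step 5 [2.5y] swap r/2=1207/46088: DF=(1 − 1207/46088·(0.972100+0.937900+0.932600+0.886900))/(1+1207/46088) = 8793/10000 ≈ 0.879300
step 6 [3y] swap r/2=1385/54703: DF=(1 − 1385/54703·(0.972100+0.937900+0.932600+0.886900+0.879300))/(1+1385/54703) = 1723/2000 ≈ 0.861500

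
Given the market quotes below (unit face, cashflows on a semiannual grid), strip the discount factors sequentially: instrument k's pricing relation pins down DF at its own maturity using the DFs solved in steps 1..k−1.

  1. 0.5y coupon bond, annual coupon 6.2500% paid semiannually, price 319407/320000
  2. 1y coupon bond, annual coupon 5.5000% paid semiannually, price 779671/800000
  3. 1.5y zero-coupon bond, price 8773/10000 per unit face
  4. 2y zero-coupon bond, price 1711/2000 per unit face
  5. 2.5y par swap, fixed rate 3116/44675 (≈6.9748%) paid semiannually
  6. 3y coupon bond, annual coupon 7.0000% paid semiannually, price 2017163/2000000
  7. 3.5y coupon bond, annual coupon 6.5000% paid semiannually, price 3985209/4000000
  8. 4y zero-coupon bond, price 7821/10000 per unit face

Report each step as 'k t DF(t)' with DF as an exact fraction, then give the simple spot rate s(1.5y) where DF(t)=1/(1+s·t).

1 1/2 9679/10000
2 1 4613/5000
3 3/2 8773/10000
4 2 1711/2000
5 5/2 4221/5000
6 3 4117/5000
7 7/2 499/625
8 4 7821/10000
s(1.5y) = (1/(8773/10000) − 1)/(3/2) = 818/8773 ≈ 9.3241%

step 1 [0.5y] bond c/2=1/32: DF=(319407/320000 − 1/32·(0))/(1+1/32) = 9679/10000 ≈ 0.967900
step 2 [1y] bond c/2=11/400: DF=(779671/800000 − 11/400·(0.967900))/(1+11/400) = 4613/5000 ≈ 0.922600
step 3 [1.5y] zero: DF = P = 8773/10000 ≈ 0.877300
step 4 [2y] zero: DF = P = 1711/2000 ≈ 0.855500
step 5 [2.5y] swap r/2=1558/44675: DF=(1 − 1558/44675·(0.967900+0.922600+0.877300+0.855500))/(1+1558/44675) = 4221/5000 ≈ 0.844200
step 6 [3y] bond c/2=7/200: DF=(2017163/2000000 − 7/200·(0.967900+0.922600+0.877300+0.855500+0.844200))/(1+7/200) = 4117/5000 ≈ 0.823400
step 7 [3.5y] bond c/2=13/400: DF=(3985209/4000000 − 13/400·(0.967900+0.922600+0.877300+0.855500+0.844200+0.823400))/(1+13/400) = 499/625 ≈ 0.798400
step 8 [4y] zero: DF = P = 7821/10000 ≈ 0.782100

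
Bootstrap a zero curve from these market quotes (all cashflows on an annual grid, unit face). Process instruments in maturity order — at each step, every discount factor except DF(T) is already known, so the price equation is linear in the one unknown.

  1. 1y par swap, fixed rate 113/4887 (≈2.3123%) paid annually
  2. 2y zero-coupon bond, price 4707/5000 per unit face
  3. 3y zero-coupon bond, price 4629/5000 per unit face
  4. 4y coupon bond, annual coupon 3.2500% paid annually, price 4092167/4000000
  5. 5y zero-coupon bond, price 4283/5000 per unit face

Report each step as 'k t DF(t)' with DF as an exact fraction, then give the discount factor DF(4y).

step 1 [1y] swap r/1=113/4887: DF=(1 − 113/4887·(0))/(1+113/4887) = 4887/5000 ≈ 0.977400
step 2 [2y] zero: DF = P = 4707/5000 ≈ 0.941400
step 3 [3y] zero: DF = P = 4629/5000 ≈ 0.925800
step 4 [4y] bond c/1=13/400: DF=(4092167/4000000 − 13/400·(0.977400+0.941400+0.925800))/(1+13/400) = 9013/10000 ≈ 0.901300
step 5 [5y] zero: DF = P = 4283/5000 ≈ 0.856600

1 1 4887/5000
2 2 4707/5000
3 3 4629/5000
4 4 9013/10000
5 5 4283/5000
DF(4y) = 9013/10000 ≈ 0.901300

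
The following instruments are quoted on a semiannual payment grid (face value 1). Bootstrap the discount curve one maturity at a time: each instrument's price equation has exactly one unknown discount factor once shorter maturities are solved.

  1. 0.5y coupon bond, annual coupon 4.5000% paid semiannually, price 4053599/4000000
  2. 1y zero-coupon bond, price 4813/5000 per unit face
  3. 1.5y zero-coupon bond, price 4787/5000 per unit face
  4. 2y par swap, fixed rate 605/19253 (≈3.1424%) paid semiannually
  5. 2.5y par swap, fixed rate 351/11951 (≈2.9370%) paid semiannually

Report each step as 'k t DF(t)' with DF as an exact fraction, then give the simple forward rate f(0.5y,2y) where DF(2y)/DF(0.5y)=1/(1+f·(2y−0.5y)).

1 1/2 9911/10000
2 1 4813/5000
3 3/2 4787/5000
4 2 1879/2000
5 5/2 4649/5000
f(0.5y,2y) = ((9911/10000)/(1879/2000) − 1)/(3/2) = 344/9395 ≈ 3.6615%

step 1 [0.5y] bond c/2=9/400: DF=(4053599/4000000 − 9/400·(0))/(1+9/400) = 9911/10000 ≈ 0.991100
step 2 [1y] zero: DF = P = 4813/5000 ≈ 0.962600
step 3 [1.5y] zero: DF = P = 4787/5000 ≈ 0.957400
step 4 [2y] swap r/2=605/38506: DF=(1 − 605/38506·(0.991100+0.962600+0.957400))/(1+605/38506) = 1879/2000 ≈ 0.939500
step 5 [2.5y] swap r/2=351/23902: DF=(1 − 351/23902·(0.991100+0.962600+0.957400+0.939500))/(1+351/23902) = 4649/5000 ≈ 0.929800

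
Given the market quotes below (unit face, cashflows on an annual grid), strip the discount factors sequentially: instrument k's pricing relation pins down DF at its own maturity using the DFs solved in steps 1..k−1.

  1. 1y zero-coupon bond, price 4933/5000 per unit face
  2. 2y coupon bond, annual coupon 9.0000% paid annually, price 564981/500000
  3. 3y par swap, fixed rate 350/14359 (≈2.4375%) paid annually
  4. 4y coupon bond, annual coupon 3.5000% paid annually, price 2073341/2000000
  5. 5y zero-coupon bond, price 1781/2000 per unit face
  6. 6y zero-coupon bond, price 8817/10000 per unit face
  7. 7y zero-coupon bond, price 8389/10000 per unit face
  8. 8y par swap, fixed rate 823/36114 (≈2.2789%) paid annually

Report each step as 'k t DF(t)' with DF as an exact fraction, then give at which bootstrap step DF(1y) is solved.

1 1 4933/5000
2 2 597/625
3 3 93/100
4 4 1809/2000
5 5 1781/2000
6 6 8817/10000
7 7 8389/10000
8 8 4177/5000
DF(1y) is solved at step 1

step 1 [1y] zero: DF = P = 4933/5000 ≈ 0.986600
step 2 [2y] bond c/1=9/100: DF=(564981/500000 − 9/100·(0.986600))/(1+9/100) = 597/625 ≈ 0.955200
step 3 [3y] swap r/1=350/14359: DF=(1 − 350/14359·(0.986600+0.955200))/(1+350/14359) = 93/100 ≈ 0.930000
step 4 [4y] bond c/1=7/200: DF=(2073341/2000000 − 7/200·(0.986600+0.955200+0.930000))/(1+7/200) = 1809/2000 ≈ 0.904500
step 5 [5y] zero: DF = P = 1781/2000 ≈ 0.890500
step 6 [6y] zero: DF = P = 8817/10000 ≈ 0.881700
step 7 [7y] zero: DF = P = 8389/10000 ≈ 0.838900
step 8 [8y] swap r/1=823/36114: DF=(1 − 823/36114·(0.986600+0.955200+0.930000+0.904500+0.890500+0.881700+0.838900))/(1+823/36114) = 4177/5000 ≈ 0.835400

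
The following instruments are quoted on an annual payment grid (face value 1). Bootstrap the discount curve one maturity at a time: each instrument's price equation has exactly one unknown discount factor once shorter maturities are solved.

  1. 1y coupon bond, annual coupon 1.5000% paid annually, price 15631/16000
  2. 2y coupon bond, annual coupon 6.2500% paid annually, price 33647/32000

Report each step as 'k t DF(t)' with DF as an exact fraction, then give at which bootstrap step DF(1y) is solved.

step 1 [1y] bond c/1=3/200: DF=(15631/16000 − 3/200·(0))/(1+3/200) = 77/80 ≈ 0.962500
step 2 [2y] bond c/1=1/16: DF=(33647/32000 − 1/16·(0.962500))/(1+1/16) = 933/1000 ≈ 0.933000

1 1 77/80
2 2 933/1000
DF(1y) is solved at step 1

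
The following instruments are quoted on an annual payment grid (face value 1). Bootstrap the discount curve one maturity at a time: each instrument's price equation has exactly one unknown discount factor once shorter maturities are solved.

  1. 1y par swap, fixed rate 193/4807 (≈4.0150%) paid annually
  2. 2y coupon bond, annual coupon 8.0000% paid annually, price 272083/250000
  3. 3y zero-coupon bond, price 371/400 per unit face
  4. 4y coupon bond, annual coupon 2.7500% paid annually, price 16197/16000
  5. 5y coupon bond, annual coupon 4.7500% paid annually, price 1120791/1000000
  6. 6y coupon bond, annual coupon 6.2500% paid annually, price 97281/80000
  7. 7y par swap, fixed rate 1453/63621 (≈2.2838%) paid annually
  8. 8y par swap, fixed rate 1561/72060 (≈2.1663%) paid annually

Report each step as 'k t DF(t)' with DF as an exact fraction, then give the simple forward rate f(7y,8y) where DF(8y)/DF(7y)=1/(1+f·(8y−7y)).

1 1 4807/5000
2 2 1873/2000
3 3 371/400
4 4 1137/1250
5 5 4503/5000
6 6 4359/5000
7 7 8547/10000
8 8 8439/10000
f(7y,8y) = ((8547/10000)/(8439/10000) − 1)/(1) = 36/2813 ≈ 1.2798%

step 1 [1y] swap r/1=193/4807: DF=(1 − 193/4807·(0))/(1+193/4807) = 4807/5000 ≈ 0.961400
step 2 [2y] bond c/1=2/25: DF=(272083/250000 − 2/25·(0.961400))/(1+2/25) = 1873/2000 ≈ 0.936500
step 3 [3y] zero: DF = P = 371/400 ≈ 0.927500
step 4 [4y] bond c/1=11/400: DF=(16197/16000 − 11/400·(0.961400+0.936500+0.927500))/(1+11/400) = 1137/1250 ≈ 0.909600
step 5 [5y] bond c/1=19/400: DF=(1120791/1000000 − 19/400·(0.961400+0.936500+0.927500+0.909600))/(1+19/400) = 4503/5000 ≈ 0.900600
step 6 [6y] bond c/1=1/16: DF=(97281/80000 − 1/16·(0.961400+0.936500+0.927500+0.909600+0.900600))/(1+1/16) = 4359/5000 ≈ 0.871800
step 7 [7y] swap r/1=1453/63621: DF=(1 − 1453/63621·(0.961400+0.936500+0.927500+0.909600+0.900600+0.871800))/(1+1453/63621) = 8547/10000 ≈ 0.854700
step 8 [8y] swap r/1=1561/72060: DF=(1 − 1561/72060·(0.961400+0.936500+0.927500+0.909600+0.900600+0.871800+0.854700))/(1+1561/72060) = 8439/10000 ≈ 0.843900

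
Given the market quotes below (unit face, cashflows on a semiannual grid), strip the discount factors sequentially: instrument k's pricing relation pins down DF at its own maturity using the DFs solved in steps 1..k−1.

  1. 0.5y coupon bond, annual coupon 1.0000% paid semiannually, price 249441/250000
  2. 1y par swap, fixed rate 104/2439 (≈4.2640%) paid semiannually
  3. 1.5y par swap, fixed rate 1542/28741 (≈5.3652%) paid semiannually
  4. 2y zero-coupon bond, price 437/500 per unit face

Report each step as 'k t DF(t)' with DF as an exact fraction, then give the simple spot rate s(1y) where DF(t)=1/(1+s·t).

1 1/2 1241/1250
2 1 599/625
3 3/2 9229/10000
4 2 437/500
s(1y) = (1/(599/625) − 1)/(1) = 26/599 ≈ 4.3406%

step 1 [0.5y] bond c/2=1/200: DF=(249441/250000 − 1/200·(0))/(1+1/200) = 1241/1250 ≈ 0.992800
step 2 [1y] swap r/2=52/2439: DF=(1 − 52/2439·(0.992800))/(1+52/2439) = 599/625 ≈ 0.958400
step 3 [1.5y] swap r/2=771/28741: DF=(1 − 771/28741·(0.992800+0.958400))/(1+771/28741) = 9229/10000 ≈ 0.922900
step 4 [2y] zero: DF = P = 437/500 ≈ 0.874000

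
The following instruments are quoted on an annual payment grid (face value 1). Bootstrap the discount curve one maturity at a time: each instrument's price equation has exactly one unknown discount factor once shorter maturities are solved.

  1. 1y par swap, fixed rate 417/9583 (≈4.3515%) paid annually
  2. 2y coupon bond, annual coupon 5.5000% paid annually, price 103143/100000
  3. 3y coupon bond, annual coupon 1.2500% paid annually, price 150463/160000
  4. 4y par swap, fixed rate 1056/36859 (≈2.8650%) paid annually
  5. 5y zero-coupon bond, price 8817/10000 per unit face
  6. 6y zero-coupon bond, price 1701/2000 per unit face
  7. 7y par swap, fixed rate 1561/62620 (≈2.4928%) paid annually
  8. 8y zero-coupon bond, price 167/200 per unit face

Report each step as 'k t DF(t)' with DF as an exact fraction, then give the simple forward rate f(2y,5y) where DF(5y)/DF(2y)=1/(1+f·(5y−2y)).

step 1 [1y] swap r/1=417/9583: DF=(1 − 417/9583·(0))/(1+417/9583) = 9583/10000 ≈ 0.958300
step 2 [2y] bond c/1=11/200: DF=(103143/100000 − 11/200·(0.958300))/(1+11/200) = 9277/10000 ≈ 0.927700
step 3 [3y] bond c/1=1/80: DF=(150463/160000 − 1/80·(0.958300+0.927700))/(1+1/80) = 1811/2000 ≈ 0.905500
step 4 [4y] swap r/1=1056/36859: DF=(1 − 1056/36859·(0.958300+0.927700+0.905500))/(1+1056/36859) = 559/625 ≈ 0.894400
step 5 [5y] zero: DF = P = 8817/10000 ≈ 0.881700
step 6 [6y] zero: DF = P = 1701/2000 ≈ 0.850500
step 7 [7y] swap r/1=1561/62620: DF=(1 − 1561/62620·(0.958300+0.927700+0.905500+0.894400+0.881700+0.850500))/(1+1561/62620) = 8439/10000 ≈ 0.843900
step 8 [8y] zero: DF = P = 167/200 ≈ 0.835000

1 1 9583/10000
2 2 9277/10000
3 3 1811/2000
4 4 559/625
5 5 8817/10000
6 6 1701/2000
7 7 8439/10000
8 8 167/200
f(2y,5y) = ((9277/10000)/(8817/10000) − 1)/(3) = 460/26451 ≈ 1.7391%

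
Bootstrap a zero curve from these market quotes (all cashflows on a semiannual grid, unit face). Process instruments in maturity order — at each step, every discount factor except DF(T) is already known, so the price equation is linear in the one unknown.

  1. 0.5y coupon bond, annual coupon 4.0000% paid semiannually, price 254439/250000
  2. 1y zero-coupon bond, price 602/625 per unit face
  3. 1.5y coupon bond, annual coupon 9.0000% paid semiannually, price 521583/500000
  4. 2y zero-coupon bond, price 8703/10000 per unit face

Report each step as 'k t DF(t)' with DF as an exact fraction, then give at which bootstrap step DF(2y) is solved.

step 1 [0.5y] bond c/2=1/50: DF=(254439/250000 − 1/50·(0))/(1+1/50) = 4989/5000 ≈ 0.997800
step 2 [1y] zero: DF = P = 602/625 ≈ 0.963200
step 3 [1.5y] bond c/2=9/200: DF=(521583/500000 − 9/200·(0.997800+0.963200))/(1+9/200) = 4569/5000 ≈ 0.913800
step 4 [2y] zero: DF = P = 8703/10000 ≈ 0.870300

1 1/2 4989/5000
2 1 602/625
3 3/2 4569/5000
4 2 8703/10000
DF(2y) is solved at step 4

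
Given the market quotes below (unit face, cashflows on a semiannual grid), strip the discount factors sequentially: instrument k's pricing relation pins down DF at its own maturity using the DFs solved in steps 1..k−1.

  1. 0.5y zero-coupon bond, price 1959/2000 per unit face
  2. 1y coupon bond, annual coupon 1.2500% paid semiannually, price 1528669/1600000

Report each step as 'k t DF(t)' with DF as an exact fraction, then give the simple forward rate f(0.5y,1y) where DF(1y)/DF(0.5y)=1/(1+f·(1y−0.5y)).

1 1/2 1959/2000
2 1 4717/5000
f(0.5y,1y) = ((1959/2000)/(4717/5000) − 1)/(1/2) = 361/4717 ≈ 7.6532%

step 1 [0.5y] zero: DF = P = 1959/2000 ≈ 0.979500
step 2 [1y] bond c/2=1/160: DF=(1528669/1600000 − 1/160·(0.979500))/(1+1/160) = 4717/5000 ≈ 0.943400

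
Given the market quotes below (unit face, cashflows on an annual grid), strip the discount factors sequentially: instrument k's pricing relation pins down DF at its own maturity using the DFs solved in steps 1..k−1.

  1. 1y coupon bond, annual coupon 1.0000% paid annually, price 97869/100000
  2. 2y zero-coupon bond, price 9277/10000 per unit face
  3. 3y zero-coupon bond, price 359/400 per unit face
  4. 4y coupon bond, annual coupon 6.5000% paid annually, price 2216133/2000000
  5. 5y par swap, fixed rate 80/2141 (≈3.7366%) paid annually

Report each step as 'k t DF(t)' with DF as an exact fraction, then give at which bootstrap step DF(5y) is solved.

1 1 969/1000
2 2 9277/10000
3 3 359/400
4 4 8699/10000
5 5 104/125
DF(5y) is solved at step 5

step 1 [1y] bond c/1=1/100: DF=(97869/100000 − 1/100·(0))/(1+1/100) = 969/1000 ≈ 0.969000
step 2 [2y] zero: DF = P = 9277/10000 ≈ 0.927700
step 3 [3y] zero: DF = P = 359/400 ≈ 0.897500
step 4 [4y] bond c/1=13/200: DF=(2216133/2000000 − 13/200·(0.969000+0.927700+0.897500))/(1+13/200) = 8699/10000 ≈ 0.869900
step 5 [5y] swap r/1=80/2141: DF=(1 − 80/2141·(0.969000+0.927700+0.897500+0.869900))/(1+80/2141) = 104/125 ≈ 0.832000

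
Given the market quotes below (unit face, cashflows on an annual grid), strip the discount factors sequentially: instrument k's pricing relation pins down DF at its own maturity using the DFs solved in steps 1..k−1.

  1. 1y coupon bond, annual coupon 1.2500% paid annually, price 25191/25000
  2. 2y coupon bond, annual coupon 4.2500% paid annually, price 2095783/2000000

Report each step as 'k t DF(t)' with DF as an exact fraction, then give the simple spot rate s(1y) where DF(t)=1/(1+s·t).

1 1 622/625
2 2 4823/5000
s(1y) = (1/(622/625) − 1)/(1) = 3/622 ≈ 0.4823%

step 1 [1y] bond c/1=1/80: DF=(25191/25000 − 1/80·(0))/(1+1/80) = 622/625 ≈ 0.995200
step 2 [2y] bond c/1=17/400: DF=(2095783/2000000 − 17/400·(0.995200))/(1+17/400) = 4823/5000 ≈ 0.964600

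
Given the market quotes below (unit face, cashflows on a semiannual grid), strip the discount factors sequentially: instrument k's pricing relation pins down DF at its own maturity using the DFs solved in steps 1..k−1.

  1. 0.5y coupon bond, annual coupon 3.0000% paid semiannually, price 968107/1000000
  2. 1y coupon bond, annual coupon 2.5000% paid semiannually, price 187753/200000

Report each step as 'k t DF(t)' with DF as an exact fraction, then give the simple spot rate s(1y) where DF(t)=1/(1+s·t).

step 1 [0.5y] bond c/2=3/200: DF=(968107/1000000 − 3/200·(0))/(1+3/200) = 4769/5000 ≈ 0.953800
step 2 [1y] bond c/2=1/80: DF=(187753/200000 − 1/80·(0.953800))/(1+1/80) = 4577/5000 ≈ 0.915400

1 1/2 4769/5000
2 1 4577/5000
s(1y) = (1/(4577/5000) − 1)/(1) = 423/4577 ≈ 9.2419%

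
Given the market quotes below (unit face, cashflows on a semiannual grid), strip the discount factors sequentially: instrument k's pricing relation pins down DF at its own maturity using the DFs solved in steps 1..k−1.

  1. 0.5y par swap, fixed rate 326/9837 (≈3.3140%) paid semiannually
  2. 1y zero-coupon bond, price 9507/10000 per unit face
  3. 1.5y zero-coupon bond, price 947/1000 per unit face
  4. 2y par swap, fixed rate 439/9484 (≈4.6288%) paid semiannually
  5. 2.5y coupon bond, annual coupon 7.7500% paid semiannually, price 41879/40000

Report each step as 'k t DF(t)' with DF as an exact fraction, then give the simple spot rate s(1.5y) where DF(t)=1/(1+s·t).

step 1 [0.5y] swap r/2=163/9837: DF=(1 − 163/9837·(0))/(1+163/9837) = 9837/10000 ≈ 0.983700
step 2 [1y] zero: DF = P = 9507/10000 ≈ 0.950700
step 3 [1.5y] zero: DF = P = 947/1000 ≈ 0.947000
step 4 [2y] swap r/2=439/18968: DF=(1 − 439/18968·(0.983700+0.950700+0.947000))/(1+439/18968) = 4561/5000 ≈ 0.912200
step 5 [2.5y] bond c/2=31/800: DF=(41879/40000 − 31/800·(0.983700+0.950700+0.947000+0.912200))/(1+31/800) = 1083/1250 ≈ 0.866400

1 1/2 9837/10000
2 1 9507/10000
3 3/2 947/1000
4 2 4561/5000
5 5/2 1083/1250
s(1.5y) = (1/(947/1000) − 1)/(3/2) = 106/2841 ≈ 3.7311%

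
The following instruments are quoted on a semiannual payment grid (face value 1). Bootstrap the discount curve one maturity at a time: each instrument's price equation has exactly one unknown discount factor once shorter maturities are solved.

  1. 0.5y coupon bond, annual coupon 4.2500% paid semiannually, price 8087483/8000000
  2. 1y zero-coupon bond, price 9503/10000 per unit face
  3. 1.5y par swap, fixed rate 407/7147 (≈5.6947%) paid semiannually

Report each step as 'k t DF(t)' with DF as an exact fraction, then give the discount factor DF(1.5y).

1 1/2 9899/10000
2 1 9503/10000
3 3/2 4593/5000
DF(1.5y) = 4593/5000 ≈ 0.918600

step 1 [0.5y] bond c/2=17/800: DF=(8087483/8000000 − 17/800·(0))/(1+17/800) = 9899/10000 ≈ 0.989900
step 2 [1y] zero: DF = P = 9503/10000 ≈ 0.950300
step 3 [1.5y] swap r/2=407/14294: DF=(1 − 407/14294·(0.989900+0.950300))/(1+407/14294) = 4593/5000 ≈ 0.918600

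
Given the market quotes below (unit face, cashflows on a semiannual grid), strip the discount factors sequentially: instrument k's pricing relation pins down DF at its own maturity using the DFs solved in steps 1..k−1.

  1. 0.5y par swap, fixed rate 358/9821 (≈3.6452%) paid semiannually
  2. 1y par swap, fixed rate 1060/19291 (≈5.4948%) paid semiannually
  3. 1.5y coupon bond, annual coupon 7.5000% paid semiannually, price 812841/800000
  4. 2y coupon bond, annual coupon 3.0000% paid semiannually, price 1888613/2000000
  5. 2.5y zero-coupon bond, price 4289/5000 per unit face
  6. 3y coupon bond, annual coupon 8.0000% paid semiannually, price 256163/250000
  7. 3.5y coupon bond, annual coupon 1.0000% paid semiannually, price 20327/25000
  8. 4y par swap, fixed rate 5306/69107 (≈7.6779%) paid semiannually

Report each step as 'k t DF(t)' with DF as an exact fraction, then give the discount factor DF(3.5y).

1 1/2 9821/10000
2 1 947/1000
3 3/2 1137/1250
4 2 2221/2500
5 5/2 4289/5000
6 3 8089/10000
7 7/2 3911/5000
8 4 7347/10000
DF(3.5y) = 3911/5000 ≈ 0.782200

step 1 [0.5y] swap r/2=179/9821: DF=(1 − 179/9821·(0))/(1+179/9821) = 9821/10000 ≈ 0.982100
step 2 [1y] swap r/2=530/19291: DF=(1 − 530/19291·(0.982100))/(1+530/19291) = 947/1000 ≈ 0.947000
step 3 [1.5y] bond c/2=3/80: DF=(812841/800000 − 3/80·(0.982100+0.947000))/(1+3/80) = 1137/1250 ≈ 0.909600
step 4 [2y] bond c/2=3/200: DF=(1888613/2000000 − 3/200·(0.982100+0.947000+0.909600))/(1+3/200) = 2221/2500 ≈ 0.888400
step 5 [2.5y] zero: DF = P = 4289/5000 ≈ 0.857800
step 6 [3y] bond c/2=1/25: DF=(256163/250000 − 1/25·(0.982100+0.947000+0.909600+0.888400+0.857800))/(1+1/25) = 8089/10000 ≈ 0.808900
step 7 [3.5y] bond c/2=1/200: DF=(20327/25000 − 1/200·(0.982100+0.947000+0.909600+0.888400+0.857800+0.808900))/(1+1/200) = 3911/5000 ≈ 0.782200
step 8 [4y] swap r/2=2653/69107: DF=(1 − 2653/69107·(0.982100+0.947000+0.909600+0.888400+0.857800+0.808900+0.782200))/(1+2653/69107) = 7347/10000 ≈ 0.734700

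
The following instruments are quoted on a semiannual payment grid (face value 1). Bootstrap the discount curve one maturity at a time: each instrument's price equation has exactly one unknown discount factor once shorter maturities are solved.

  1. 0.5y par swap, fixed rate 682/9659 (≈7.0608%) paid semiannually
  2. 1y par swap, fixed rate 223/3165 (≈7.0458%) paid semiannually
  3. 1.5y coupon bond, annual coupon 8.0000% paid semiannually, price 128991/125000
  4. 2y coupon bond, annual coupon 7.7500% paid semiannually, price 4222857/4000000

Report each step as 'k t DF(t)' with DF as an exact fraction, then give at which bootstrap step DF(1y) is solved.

1 1/2 9659/10000
2 1 9331/10000
3 3/2 1149/1250
4 2 1139/1250
DF(1y) is solved at step 2

step 1 [0.5y] swap r/2=341/9659: DF=(1 − 341/9659·(0))/(1+341/9659) = 9659/10000 ≈ 0.965900
step 2 [1y] swap r/2=223/6330: DF=(1 − 223/6330·(0.965900))/(1+223/6330) = 9331/10000 ≈ 0.933100
step 3 [1.5y] bond c/2=1/25: DF=(128991/125000 − 1/25·(0.965900+0.933100))/(1+1/25) = 1149/1250 ≈ 0.919200
step 4 [2y] bond c/2=31/800: DF=(4222857/4000000 − 31/800·(0.965900+0.933100+0.919200))/(1+31/800) = 1139/1250 ≈ 0.911200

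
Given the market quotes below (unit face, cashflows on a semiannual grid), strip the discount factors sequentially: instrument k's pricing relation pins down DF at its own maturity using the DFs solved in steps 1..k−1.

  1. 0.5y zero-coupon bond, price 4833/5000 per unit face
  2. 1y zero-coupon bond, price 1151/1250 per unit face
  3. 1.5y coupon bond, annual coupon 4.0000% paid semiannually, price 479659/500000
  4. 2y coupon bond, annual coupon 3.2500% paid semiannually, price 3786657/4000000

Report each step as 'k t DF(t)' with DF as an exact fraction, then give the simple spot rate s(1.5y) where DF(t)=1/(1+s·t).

1 1/2 4833/5000
2 1 1151/1250
3 3/2 1807/2000
4 2 8869/10000
s(1.5y) = (1/(1807/2000) − 1)/(3/2) = 386/5421 ≈ 7.1205%

step 1 [0.5y] zero: DF = P = 4833/5000 ≈ 0.966600
step 2 [1y] zero: DF = P = 1151/1250 ≈ 0.920800
step 3 [1.5y] bond c/2=1/50: DF=(479659/500000 − 1/50·(0.966600+0.920800))/(1+1/50) = 1807/2000 ≈ 0.903500
step 4 [2y] bond c/2=13/800: DF=(3786657/4000000 − 13/800·(0.966600+0.920800+0.903500))/(1+13/800) = 8869/10000 ≈ 0.886900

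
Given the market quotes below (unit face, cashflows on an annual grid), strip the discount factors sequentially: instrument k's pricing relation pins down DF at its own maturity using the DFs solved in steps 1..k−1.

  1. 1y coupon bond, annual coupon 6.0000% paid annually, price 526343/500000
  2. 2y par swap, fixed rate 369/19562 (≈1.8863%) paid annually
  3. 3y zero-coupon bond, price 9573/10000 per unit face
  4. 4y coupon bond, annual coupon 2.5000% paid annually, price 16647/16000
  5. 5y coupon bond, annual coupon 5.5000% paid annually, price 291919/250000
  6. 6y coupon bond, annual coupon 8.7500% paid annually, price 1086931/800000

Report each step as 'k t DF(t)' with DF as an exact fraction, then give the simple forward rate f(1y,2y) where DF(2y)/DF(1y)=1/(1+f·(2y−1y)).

1 1 9931/10000
2 2 9631/10000
3 3 9573/10000
4 4 118/125
5 5 9057/10000
6 6 8661/10000
f(1y,2y) = ((9931/10000)/(9631/10000) − 1)/(1) = 300/9631 ≈ 3.1149%

step 1 [1y] bond c/1=3/50: DF=(526343/500000 − 3/50·(0))/(1+3/50) = 9931/10000 ≈ 0.993100
step 2 [2y] swap r/1=369/19562: DF=(1 − 369/19562·(0.993100))/(1+369/19562) = 9631/10000 ≈ 0.963100
step 3 [3y] zero: DF = P = 9573/10000 ≈ 0.957300
step 4 [4y] bond c/1=1/40: DF=(16647/16000 − 1/40·(0.993100+0.963100+0.957300))/(1+1/40) = 118/125 ≈ 0.944000
step 5 [5y] bond c/1=11/200: DF=(291919/250000 − 11/200·(0.993100+0.963100+0.957300+0.944000))/(1+11/200) = 9057/10000 ≈ 0.905700
step 6 [6y] bond c/1=7/80: DF=(1086931/800000 − 7/80·(0.993100+0.963100+0.957300+0.944000+0.905700))/(1+7/80) = 8661/10000 ≈ 0.866100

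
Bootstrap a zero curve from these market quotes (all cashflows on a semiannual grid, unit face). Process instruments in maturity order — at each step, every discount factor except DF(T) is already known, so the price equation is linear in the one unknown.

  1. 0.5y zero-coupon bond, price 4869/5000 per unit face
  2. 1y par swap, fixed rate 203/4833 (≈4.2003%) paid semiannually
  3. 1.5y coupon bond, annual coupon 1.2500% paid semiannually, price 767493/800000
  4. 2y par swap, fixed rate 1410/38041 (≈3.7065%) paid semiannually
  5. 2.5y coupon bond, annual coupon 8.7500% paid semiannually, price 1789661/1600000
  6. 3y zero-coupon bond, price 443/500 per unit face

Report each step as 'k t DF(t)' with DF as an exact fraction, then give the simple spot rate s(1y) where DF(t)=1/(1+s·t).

step 1 [0.5y] zero: DF = P = 4869/5000 ≈ 0.973800
step 2 [1y] swap r/2=203/9666: DF=(1 − 203/9666·(0.973800))/(1+203/9666) = 4797/5000 ≈ 0.959400
step 3 [1.5y] bond c/2=1/160: DF=(767493/800000 − 1/160·(0.973800+0.959400))/(1+1/160) = 4707/5000 ≈ 0.941400
step 4 [2y] swap r/2=705/38041: DF=(1 − 705/38041·(0.973800+0.959400+0.941400))/(1+705/38041) = 1859/2000 ≈ 0.929500
step 5 [2.5y] bond c/2=7/160: DF=(1789661/1600000 − 7/160·(0.973800+0.959400+0.941400+0.929500))/(1+7/160) = 4561/5000 ≈ 0.912200
step 6 [3y] zero: DF = P = 443/500 ≈ 0.886000

1 1/2 4869/5000
2 1 4797/5000
3 3/2 4707/5000
4 2 1859/2000
5 5/2 4561/5000
6 3 443/500
s(1y) = (1/(4797/5000) − 1)/(1) = 203/4797 ≈ 4.2318%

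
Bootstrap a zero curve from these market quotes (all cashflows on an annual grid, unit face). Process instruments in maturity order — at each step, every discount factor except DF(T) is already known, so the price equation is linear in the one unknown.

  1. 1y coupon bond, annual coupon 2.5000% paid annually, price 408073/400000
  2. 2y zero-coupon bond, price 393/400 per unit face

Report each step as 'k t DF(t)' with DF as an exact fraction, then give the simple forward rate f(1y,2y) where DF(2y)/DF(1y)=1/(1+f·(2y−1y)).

step 1 [1y] bond c/1=1/40: DF=(408073/400000 − 1/40·(0))/(1+1/40) = 9953/10000 ≈ 0.995300
step 2 [2y] zero: DF = P = 393/400 ≈ 0.982500

1 1 9953/10000
2 2 393/400
f(1y,2y) = ((9953/10000)/(393/400) − 1)/(1) = 128/9825 ≈ 1.3028%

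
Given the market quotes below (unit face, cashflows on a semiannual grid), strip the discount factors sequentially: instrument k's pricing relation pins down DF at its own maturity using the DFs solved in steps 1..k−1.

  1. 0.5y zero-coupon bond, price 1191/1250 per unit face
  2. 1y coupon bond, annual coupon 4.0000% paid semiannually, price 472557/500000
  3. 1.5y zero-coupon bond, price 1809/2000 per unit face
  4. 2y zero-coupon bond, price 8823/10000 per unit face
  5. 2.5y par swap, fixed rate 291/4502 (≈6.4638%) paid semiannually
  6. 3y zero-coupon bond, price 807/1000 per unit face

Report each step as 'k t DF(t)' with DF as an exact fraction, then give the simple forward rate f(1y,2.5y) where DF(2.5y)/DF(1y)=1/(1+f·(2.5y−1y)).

1 1/2 1191/1250
2 1 9079/10000
3 3/2 1809/2000
4 2 8823/10000
5 5/2 1709/2000
6 3 807/1000
f(1y,2.5y) = ((9079/10000)/(1709/2000) − 1)/(3/2) = 356/8545 ≈ 4.1662%

step 1 [0.5y] zero: DF = P = 1191/1250 ≈ 0.952800
step 2 [1y] bond c/2=1/50: DF=(472557/500000 − 1/50·(0.952800))/(1+1/50) = 9079/10000 ≈ 0.907900
step 3 [1.5y] zero: DF = P = 1809/2000 ≈ 0.904500
step 4 [2y] zero: DF = P = 8823/10000 ≈ 0.882300
step 5 [2.5y] swap r/2=291/9004: DF=(1 − 291/9004·(0.952800+0.907900+0.904500+0.882300))/(1+291/9004) = 1709/2000 ≈ 0.854500
step 6 [3y] zero: DF = P = 807/1000 ≈ 0.807000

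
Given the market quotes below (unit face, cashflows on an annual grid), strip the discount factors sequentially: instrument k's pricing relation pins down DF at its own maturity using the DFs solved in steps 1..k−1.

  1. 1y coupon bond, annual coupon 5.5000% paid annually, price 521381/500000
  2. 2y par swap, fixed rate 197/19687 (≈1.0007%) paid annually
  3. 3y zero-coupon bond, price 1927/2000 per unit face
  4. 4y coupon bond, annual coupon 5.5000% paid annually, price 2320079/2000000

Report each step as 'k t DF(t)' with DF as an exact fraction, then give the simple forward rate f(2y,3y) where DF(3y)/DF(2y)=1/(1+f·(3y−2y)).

1 1 2471/2500
2 2 9803/10000
3 3 1927/2000
4 4 9467/10000
f(2y,3y) = ((9803/10000)/(1927/2000) − 1)/(1) = 168/9635 ≈ 1.7436%

step 1 [1y] bond c/1=11/200: DF=(521381/500000 − 11/200·(0))/(1+11/200) = 2471/2500 ≈ 0.988400
step 2 [2y] swap r/1=197/19687: DF=(1 − 197/19687·(0.988400))/(1+197/19687) = 9803/10000 ≈ 0.980300
step 3 [3y] zero: DF = P = 1927/2000 ≈ 0.963500
step 4 [4y] bond c/1=11/200: DF=(2320079/2000000 − 11/200·(0.988400+0.980300+0.963500))/(1+11/200) = 9467/10000 ≈ 0.946700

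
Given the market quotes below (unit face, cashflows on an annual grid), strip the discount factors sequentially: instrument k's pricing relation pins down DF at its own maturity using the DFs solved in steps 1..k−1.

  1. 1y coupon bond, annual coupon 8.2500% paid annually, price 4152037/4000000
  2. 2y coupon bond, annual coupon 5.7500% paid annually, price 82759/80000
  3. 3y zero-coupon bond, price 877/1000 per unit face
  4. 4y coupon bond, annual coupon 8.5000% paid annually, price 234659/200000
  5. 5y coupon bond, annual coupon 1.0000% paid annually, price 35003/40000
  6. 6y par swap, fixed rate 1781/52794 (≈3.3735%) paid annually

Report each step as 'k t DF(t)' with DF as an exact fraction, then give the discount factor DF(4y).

step 1 [1y] bond c/1=33/400: DF=(4152037/4000000 − 33/400·(0))/(1+33/400) = 9589/10000 ≈ 0.958900
step 2 [2y] bond c/1=23/400: DF=(82759/80000 − 23/400·(0.958900))/(1+23/400) = 9261/10000 ≈ 0.926100
step 3 [3y] zero: DF = P = 877/1000 ≈ 0.877000
step 4 [4y] bond c/1=17/200: DF=(234659/200000 − 17/200·(0.958900+0.926100+0.877000))/(1+17/200) = 173/200 ≈ 0.865000
step 5 [5y] bond c/1=1/100: DF=(35003/40000 − 1/100·(0.958900+0.926100+0.877000+0.865000))/(1+1/100) = 1661/2000 ≈ 0.830500
step 6 [6y] swap r/1=1781/52794: DF=(1 − 1781/52794·(0.958900+0.926100+0.877000+0.865000+0.830500))/(1+1781/52794) = 8219/10000 ≈ 0.821900

1 1 9589/10000
2 2 9261/10000
3 3 877/1000
4 4 173/200
5 5 1661/2000
6 6 8219/10000
DF(4y) = 173/200 ≈ 0.865000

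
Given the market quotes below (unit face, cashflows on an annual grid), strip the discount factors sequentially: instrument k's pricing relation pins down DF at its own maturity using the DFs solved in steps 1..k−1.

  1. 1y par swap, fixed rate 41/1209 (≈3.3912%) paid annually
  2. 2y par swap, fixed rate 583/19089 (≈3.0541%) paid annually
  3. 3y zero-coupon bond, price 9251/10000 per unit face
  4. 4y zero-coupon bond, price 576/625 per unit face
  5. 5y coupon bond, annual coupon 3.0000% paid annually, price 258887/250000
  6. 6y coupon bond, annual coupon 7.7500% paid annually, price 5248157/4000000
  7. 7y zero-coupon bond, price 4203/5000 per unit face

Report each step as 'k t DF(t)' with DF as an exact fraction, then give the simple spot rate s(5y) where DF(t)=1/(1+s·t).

1 1 1209/1250
2 2 9417/10000
3 3 9251/10000
4 4 576/625
5 5 112/125
6 6 8831/10000
7 7 4203/5000
s(5y) = (1/(112/125) − 1)/(5) = 13/560 ≈ 2.3214%

step 1 [1y] swap r/1=41/1209: DF=(1 − 41/1209·(0))/(1+41/1209) = 1209/1250 ≈ 0.967200
step 2 [2y] swap r/1=583/19089: DF=(1 − 583/19089·(0.967200))/(1+583/19089) = 9417/10000 ≈ 0.941700
step 3 [3y] zero: DF = P = 9251/10000 ≈ 0.925100
step 4 [4y] zero: DF = P = 576/625 ≈ 0.921600
step 5 [5y] bond c/1=3/100: DF=(258887/250000 − 3/100·(0.967200+0.941700+0.925100+0.921600))/(1+3/100) = 112/125 ≈ 0.896000
step 6 [6y] bond c/1=31/400: DF=(5248157/4000000 − 31/400·(0.967200+0.941700+0.925100+0.921600+0.896000))/(1+31/400) = 8831/10000 ≈ 0.883100
step 7 [7y] zero: DF = P = 4203/5000 ≈ 0.840600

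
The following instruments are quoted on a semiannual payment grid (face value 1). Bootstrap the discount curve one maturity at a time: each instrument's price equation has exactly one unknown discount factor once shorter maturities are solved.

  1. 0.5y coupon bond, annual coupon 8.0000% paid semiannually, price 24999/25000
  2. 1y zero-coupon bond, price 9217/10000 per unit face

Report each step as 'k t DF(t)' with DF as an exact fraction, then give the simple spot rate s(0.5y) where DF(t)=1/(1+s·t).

step 1 [0.5y] bond c/2=1/25: DF=(24999/25000 − 1/25·(0))/(1+1/25) = 1923/2000 ≈ 0.961500
step 2 [1y] zero: DF = P = 9217/10000 ≈ 0.921700

1 1/2 1923/2000
2 1 9217/10000
s(0.5y) = (1/(1923/2000) − 1)/(1/2) = 154/1923 ≈ 8.0083%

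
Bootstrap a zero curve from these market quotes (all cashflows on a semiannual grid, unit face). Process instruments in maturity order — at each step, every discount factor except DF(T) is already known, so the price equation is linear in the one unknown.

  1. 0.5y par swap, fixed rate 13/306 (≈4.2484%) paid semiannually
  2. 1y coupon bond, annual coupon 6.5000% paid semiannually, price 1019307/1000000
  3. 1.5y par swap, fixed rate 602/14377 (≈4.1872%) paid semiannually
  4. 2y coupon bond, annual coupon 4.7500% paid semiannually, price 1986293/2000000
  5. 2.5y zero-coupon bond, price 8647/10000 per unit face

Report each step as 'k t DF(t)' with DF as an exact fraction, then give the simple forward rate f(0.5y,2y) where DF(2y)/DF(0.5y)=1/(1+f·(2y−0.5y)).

1 1/2 612/625
2 1 2391/2500
3 3/2 4699/5000
4 2 4517/5000
5 5/2 8647/10000
f(0.5y,2y) = ((612/625)/(4517/5000) − 1)/(3/2) = 758/13551 ≈ 5.5937%

step 1 [0.5y] swap r/2=13/612: DF=(1 − 13/612·(0))/(1+13/612) = 612/625 ≈ 0.979200
step 2 [1y] bond c/2=13/400: DF=(1019307/1000000 − 13/400·(0.979200))/(1+13/400) = 2391/2500 ≈ 0.956400
step 3 [1.5y] swap r/2=301/14377: DF=(1 − 301/14377·(0.979200+0.956400))/(1+301/14377) = 4699/5000 ≈ 0.939800
step 4 [2y] bond c/2=19/800: DF=(1986293/2000000 − 19/800·(0.979200+0.956400+0.939800))/(1+19/800) = 4517/5000 ≈ 0.903400
step 5 [2.5y] zero: DF = P = 8647/10000 ≈ 0.864700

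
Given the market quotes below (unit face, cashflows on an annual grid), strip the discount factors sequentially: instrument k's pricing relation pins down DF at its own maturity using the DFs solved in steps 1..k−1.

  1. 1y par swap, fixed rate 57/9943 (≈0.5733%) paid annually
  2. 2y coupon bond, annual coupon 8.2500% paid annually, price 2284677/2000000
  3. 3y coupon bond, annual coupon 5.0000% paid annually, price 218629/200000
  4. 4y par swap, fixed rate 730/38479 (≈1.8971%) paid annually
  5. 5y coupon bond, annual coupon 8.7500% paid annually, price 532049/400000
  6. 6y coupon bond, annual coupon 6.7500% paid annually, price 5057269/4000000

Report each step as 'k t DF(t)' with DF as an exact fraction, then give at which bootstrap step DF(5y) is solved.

1 1 9943/10000
2 2 1959/2000
3 3 9471/10000
4 4 927/1000
5 5 1827/2000
6 6 8833/10000
DF(5y) is solved at step 5

step 1 [1y] swap r/1=57/9943: DF=(1 − 57/9943·(0))/(1+57/9943) = 9943/10000 ≈ 0.994300
step 2 [2y] bond c/1=33/400: DF=(2284677/2000000 − 33/400·(0.994300))/(1+33/400) = 1959/2000 ≈ 0.979500
step 3 [3y] bond c/1=1/20: DF=(218629/200000 − 1/20·(0.994300+0.979500))/(1+1/20) = 9471/10000 ≈ 0.947100
step 4 [4y] swap r/1=730/38479: DF=(1 − 730/38479·(0.994300+0.979500+0.947100))/(1+730/38479) = 927/1000 ≈ 0.927000
step 5 [5y] bond c/1=7/80: DF=(532049/400000 − 7/80·(0.994300+0.979500+0.947100+0.927000))/(1+7/80) = 1827/2000 ≈ 0.913500
step 6 [6y] bond c/1=27/400: DF=(5057269/4000000 − 27/400·(0.994300+0.979500+0.947100+0.927000+0.913500))/(1+27/400) = 8833/10000 ≈ 0.883300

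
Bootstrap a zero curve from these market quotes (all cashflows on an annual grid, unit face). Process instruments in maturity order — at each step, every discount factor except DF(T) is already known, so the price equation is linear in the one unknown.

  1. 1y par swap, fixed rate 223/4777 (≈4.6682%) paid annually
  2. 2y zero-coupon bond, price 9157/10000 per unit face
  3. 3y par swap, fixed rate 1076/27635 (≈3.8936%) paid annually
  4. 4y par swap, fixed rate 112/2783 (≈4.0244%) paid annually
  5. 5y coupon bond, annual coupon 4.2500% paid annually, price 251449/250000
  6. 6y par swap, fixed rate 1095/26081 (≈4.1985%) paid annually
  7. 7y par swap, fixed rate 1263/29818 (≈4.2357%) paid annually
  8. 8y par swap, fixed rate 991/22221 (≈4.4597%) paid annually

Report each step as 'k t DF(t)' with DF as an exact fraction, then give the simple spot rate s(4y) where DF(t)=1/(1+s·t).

step 1 [1y] swap r/1=223/4777: DF=(1 − 223/4777·(0))/(1+223/4777) = 4777/5000 ≈ 0.955400
step 2 [2y] zero: DF = P = 9157/10000 ≈ 0.915700
step 3 [3y] swap r/1=1076/27635: DF=(1 − 1076/27635·(0.955400+0.915700))/(1+1076/27635) = 2231/2500 ≈ 0.892400
step 4 [4y] swap r/1=112/2783: DF=(1 − 112/2783·(0.955400+0.915700+0.892400))/(1+112/2783) = 534/625 ≈ 0.854400
step 5 [5y] bond c/1=17/400: DF=(251449/250000 − 17/400·(0.955400+0.915700+0.892400+0.854400))/(1+17/400) = 8173/10000 ≈ 0.817300
step 6 [6y] swap r/1=1095/26081: DF=(1 − 1095/26081·(0.955400+0.915700+0.892400+0.854400+0.817300))/(1+1095/26081) = 781/1000 ≈ 0.781000
step 7 [7y] swap r/1=1263/29818: DF=(1 − 1263/29818·(0.955400+0.915700+0.892400+0.854400+0.817300+0.781000))/(1+1263/29818) = 3737/5000 ≈ 0.747400
step 8 [8y] swap r/1=991/22221: DF=(1 − 991/22221·(0.955400+0.915700+0.892400+0.854400+0.817300+0.781000+0.747400))/(1+991/22221) = 7027/10000 ≈ 0.702700

1 1 4777/5000
2 2 9157/10000
3 3 2231/2500
4 4 534/625
5 5 8173/10000
6 6 781/1000
7 7 3737/5000
8 8 7027/10000
s(4y) = (1/(534/625) − 1)/(4) = 91/2136 ≈ 4.2603%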